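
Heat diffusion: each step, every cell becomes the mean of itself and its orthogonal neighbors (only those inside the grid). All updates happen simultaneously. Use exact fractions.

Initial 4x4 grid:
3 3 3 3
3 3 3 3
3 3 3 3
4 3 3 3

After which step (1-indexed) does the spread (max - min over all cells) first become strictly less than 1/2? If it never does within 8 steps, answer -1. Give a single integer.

Answer: 1

Derivation:
Step 1: max=10/3, min=3, spread=1/3
  -> spread < 1/2 first at step 1
Step 2: max=59/18, min=3, spread=5/18
Step 3: max=689/216, min=3, spread=41/216
Step 4: max=20483/6480, min=3, spread=1043/6480
Step 5: max=608753/194400, min=3, spread=25553/194400
Step 6: max=18167459/5832000, min=54079/18000, spread=645863/5832000
Step 7: max=542521691/174960000, min=360971/120000, spread=16225973/174960000
Step 8: max=16223877983/5248800000, min=162701/54000, spread=409340783/5248800000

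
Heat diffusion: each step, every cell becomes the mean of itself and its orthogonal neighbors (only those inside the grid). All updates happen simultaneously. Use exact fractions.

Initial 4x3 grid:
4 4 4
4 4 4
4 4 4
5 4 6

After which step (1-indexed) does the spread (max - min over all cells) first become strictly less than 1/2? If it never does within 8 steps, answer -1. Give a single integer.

Answer: 3

Derivation:
Step 1: max=19/4, min=4, spread=3/4
Step 2: max=167/36, min=4, spread=23/36
Step 3: max=1925/432, min=4, spread=197/432
  -> spread < 1/2 first at step 3
Step 4: max=114481/25920, min=1159/288, spread=10171/25920
Step 5: max=6776747/1555200, min=6079/1500, spread=2370199/7776000
Step 6: max=404008633/93312000, min=5278369/1296000, spread=4793213/18662400
Step 7: max=24082787267/5598720000, min=159216743/38880000, spread=46223051/223948800
Step 8: max=1438760148553/335923200000, min=1598324027/388800000, spread=2312327569/13436928000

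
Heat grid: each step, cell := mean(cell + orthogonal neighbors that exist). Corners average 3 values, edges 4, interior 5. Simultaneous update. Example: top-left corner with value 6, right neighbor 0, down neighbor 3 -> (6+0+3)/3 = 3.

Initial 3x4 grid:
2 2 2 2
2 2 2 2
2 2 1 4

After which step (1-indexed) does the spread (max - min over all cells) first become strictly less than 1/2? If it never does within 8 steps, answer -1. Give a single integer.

Answer: 2

Derivation:
Step 1: max=5/2, min=7/4, spread=3/4
Step 2: max=85/36, min=191/100, spread=203/450
  -> spread < 1/2 first at step 2
Step 3: max=15833/7200, min=587/300, spread=349/1440
Step 4: max=140603/64800, min=10609/5400, spread=2659/12960
Step 5: max=8260117/3888000, min=266839/135000, spread=2875769/19440000
Step 6: max=492634583/233280000, min=715771/360000, spread=1152599/9331200
Step 7: max=29316349597/13996800000, min=1940321393/972000000, spread=6878607689/69984000000
Step 8: max=1751713429223/839808000000, min=45658457/22781250, spread=548480563/6718464000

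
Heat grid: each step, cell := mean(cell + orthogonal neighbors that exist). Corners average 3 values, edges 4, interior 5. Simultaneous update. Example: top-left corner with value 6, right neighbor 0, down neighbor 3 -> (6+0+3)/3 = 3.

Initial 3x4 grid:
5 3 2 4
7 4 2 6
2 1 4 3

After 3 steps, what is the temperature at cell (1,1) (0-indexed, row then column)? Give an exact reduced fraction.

Step 1: cell (1,1) = 17/5
Step 2: cell (1,1) = 71/20
Step 3: cell (1,1) = 262/75
Full grid after step 3:
  2893/720 1801/480 553/160 653/180
  5569/1440 262/75 4183/1200 10187/2880
  7619/2160 4813/1440 4687/1440 967/270

Answer: 262/75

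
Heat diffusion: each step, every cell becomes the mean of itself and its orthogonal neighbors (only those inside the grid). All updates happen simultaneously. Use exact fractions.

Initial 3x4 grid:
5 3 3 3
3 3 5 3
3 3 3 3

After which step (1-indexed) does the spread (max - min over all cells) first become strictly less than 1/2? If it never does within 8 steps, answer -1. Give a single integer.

Answer: 2

Derivation:
Step 1: max=11/3, min=3, spread=2/3
Step 2: max=32/9, min=19/6, spread=7/18
  -> spread < 1/2 first at step 2
Step 3: max=3767/1080, min=3893/1200, spread=2633/10800
Step 4: max=185479/54000, min=118261/36000, spread=647/4320
Step 5: max=13278617/3888000, min=4274539/1296000, spread=455/3888
Step 6: max=791464603/233280000, min=257619101/77760000, spread=186073/2332800
Step 7: max=47351237177/13996800000, min=15478218559/4665600000, spread=1833163/27993600
Step 8: max=2832799033243/839808000000, min=930798609581/279936000000, spread=80806409/1679616000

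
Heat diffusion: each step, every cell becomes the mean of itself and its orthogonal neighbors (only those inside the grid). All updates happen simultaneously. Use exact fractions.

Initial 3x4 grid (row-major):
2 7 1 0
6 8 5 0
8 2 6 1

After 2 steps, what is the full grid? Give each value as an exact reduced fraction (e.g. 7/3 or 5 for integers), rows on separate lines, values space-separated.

After step 1:
  5 9/2 13/4 1/3
  6 28/5 4 3/2
  16/3 6 7/2 7/3
After step 2:
  31/6 367/80 145/48 61/36
  329/60 261/50 357/100 49/24
  52/9 613/120 95/24 22/9

Answer: 31/6 367/80 145/48 61/36
329/60 261/50 357/100 49/24
52/9 613/120 95/24 22/9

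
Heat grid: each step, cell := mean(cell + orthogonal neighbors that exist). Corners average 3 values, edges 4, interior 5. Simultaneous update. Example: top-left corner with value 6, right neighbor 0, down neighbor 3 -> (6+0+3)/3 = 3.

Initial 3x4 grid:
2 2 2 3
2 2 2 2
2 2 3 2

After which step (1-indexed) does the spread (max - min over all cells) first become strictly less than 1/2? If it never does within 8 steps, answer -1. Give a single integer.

Step 1: max=7/3, min=2, spread=1/3
  -> spread < 1/2 first at step 1
Step 2: max=547/240, min=2, spread=67/240
Step 3: max=4907/2160, min=97/48, spread=271/1080
Step 4: max=291199/129600, min=4921/2400, spread=5093/25920
Step 5: max=17363501/7776000, min=446611/216000, spread=257101/1555200
Step 6: max=1034773999/466560000, min=13507967/6480000, spread=497603/3732480
Step 7: max=61781237141/27993600000, min=135846113/64800000, spread=123828653/1119744000
Step 8: max=3690373884319/1679616000000, min=12286295413/5832000000, spread=1215366443/13436928000

Answer: 1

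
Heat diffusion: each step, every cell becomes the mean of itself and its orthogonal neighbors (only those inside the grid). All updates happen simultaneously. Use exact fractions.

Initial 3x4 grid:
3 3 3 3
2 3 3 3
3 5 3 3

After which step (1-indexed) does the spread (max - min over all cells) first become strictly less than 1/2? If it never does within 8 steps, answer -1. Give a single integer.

Answer: 3

Derivation:
Step 1: max=7/2, min=8/3, spread=5/6
Step 2: max=203/60, min=101/36, spread=26/45
Step 3: max=647/200, min=6307/2160, spread=3403/10800
  -> spread < 1/2 first at step 3
Step 4: max=86173/27000, min=384689/129600, spread=144707/648000
Step 5: max=284089/90000, min=23418691/7776000, spread=5632993/38880000
Step 6: max=2115097/675000, min=1414737209/466560000, spread=236089187/2332800000
Step 7: max=1011613459/324000000, min=85367174731/27993600000, spread=10181140633/139968000000
Step 8: max=60492777431/19440000000, min=5138574344129/1679616000000, spread=440008129547/8398080000000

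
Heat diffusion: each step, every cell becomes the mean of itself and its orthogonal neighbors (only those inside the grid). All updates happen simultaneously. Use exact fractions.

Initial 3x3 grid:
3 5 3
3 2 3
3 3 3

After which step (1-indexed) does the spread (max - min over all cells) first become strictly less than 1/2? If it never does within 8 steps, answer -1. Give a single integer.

Step 1: max=11/3, min=11/4, spread=11/12
Step 2: max=827/240, min=17/6, spread=49/80
Step 3: max=442/135, min=13913/4800, spread=16223/43200
  -> spread < 1/2 first at step 3
Step 4: max=2784683/864000, min=64279/21600, spread=213523/864000
Step 5: max=769979/243000, min=51925417/17280000, spread=25457807/155520000
Step 6: max=9795864347/3110400000, min=78758837/25920000, spread=344803907/3110400000
Step 7: max=5470725697/1749600000, min=63266400851/20736000000, spread=42439400063/559872000000
Step 8: max=34918331094923/11197440000000, min=11441576875391/3732480000000, spread=3799043/71663616

Answer: 3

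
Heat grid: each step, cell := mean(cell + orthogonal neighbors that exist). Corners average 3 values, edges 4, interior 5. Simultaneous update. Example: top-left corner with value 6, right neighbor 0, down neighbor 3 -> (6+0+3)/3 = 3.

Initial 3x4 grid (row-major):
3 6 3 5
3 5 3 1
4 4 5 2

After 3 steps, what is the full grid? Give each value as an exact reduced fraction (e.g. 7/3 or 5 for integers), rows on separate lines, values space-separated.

After step 1:
  4 17/4 17/4 3
  15/4 21/5 17/5 11/4
  11/3 9/2 7/2 8/3
After step 2:
  4 167/40 149/40 10/3
  937/240 201/50 181/50 709/240
  143/36 119/30 211/60 107/36
After step 3:
  2899/720 199/50 557/150 267/80
  57227/14400 23623/6000 21403/6000 46367/14400
  8527/2160 1741/450 3167/900 6799/2160

Answer: 2899/720 199/50 557/150 267/80
57227/14400 23623/6000 21403/6000 46367/14400
8527/2160 1741/450 3167/900 6799/2160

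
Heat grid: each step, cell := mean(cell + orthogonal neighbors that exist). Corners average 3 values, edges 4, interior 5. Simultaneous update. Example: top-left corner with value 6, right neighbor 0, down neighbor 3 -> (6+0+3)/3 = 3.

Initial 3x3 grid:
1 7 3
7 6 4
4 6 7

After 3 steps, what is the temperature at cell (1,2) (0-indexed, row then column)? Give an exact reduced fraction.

Answer: 1849/360

Derivation:
Step 1: cell (1,2) = 5
Step 2: cell (1,2) = 16/3
Step 3: cell (1,2) = 1849/360
Full grid after step 3:
  713/144 13897/2880 2153/432
  7301/1440 1059/200 1849/360
  2357/432 15587/2880 2387/432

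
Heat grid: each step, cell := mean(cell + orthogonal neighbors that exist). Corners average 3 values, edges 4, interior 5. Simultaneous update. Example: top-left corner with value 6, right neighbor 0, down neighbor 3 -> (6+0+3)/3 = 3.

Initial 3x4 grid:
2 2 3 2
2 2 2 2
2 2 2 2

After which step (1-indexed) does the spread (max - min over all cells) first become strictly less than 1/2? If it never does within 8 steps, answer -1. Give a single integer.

Step 1: max=7/3, min=2, spread=1/3
  -> spread < 1/2 first at step 1
Step 2: max=271/120, min=2, spread=31/120
Step 3: max=2371/1080, min=2, spread=211/1080
Step 4: max=232897/108000, min=3647/1800, spread=14077/108000
Step 5: max=2084407/972000, min=219683/108000, spread=5363/48600
Step 6: max=62060809/29160000, min=122869/60000, spread=93859/1166400
Step 7: max=3709474481/1749600000, min=199736467/97200000, spread=4568723/69984000
Step 8: max=221732435629/104976000000, min=6013618889/2916000000, spread=8387449/167961600

Answer: 1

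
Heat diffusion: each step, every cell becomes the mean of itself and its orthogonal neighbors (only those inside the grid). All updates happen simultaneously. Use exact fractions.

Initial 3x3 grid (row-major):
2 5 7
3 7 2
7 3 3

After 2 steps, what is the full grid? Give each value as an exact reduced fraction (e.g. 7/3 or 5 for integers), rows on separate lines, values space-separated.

After step 1:
  10/3 21/4 14/3
  19/4 4 19/4
  13/3 5 8/3
After step 2:
  40/9 69/16 44/9
  197/48 19/4 193/48
  169/36 4 149/36

Answer: 40/9 69/16 44/9
197/48 19/4 193/48
169/36 4 149/36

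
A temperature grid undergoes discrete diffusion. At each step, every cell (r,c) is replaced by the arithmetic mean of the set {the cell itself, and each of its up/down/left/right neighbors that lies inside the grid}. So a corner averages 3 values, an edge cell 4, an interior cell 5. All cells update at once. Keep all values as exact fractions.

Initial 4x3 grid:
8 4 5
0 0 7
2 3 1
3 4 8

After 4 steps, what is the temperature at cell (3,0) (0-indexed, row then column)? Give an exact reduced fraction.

Answer: 68291/21600

Derivation:
Step 1: cell (3,0) = 3
Step 2: cell (3,0) = 19/6
Step 3: cell (3,0) = 3
Step 4: cell (3,0) = 68291/21600
Full grid after step 4:
  48799/14400 3194879/864000 500191/129600
  57403/18000 1218301/360000 408043/108000
  17921/6000 607163/180000 392203/108000
  68291/21600 1464967/432000 243773/64800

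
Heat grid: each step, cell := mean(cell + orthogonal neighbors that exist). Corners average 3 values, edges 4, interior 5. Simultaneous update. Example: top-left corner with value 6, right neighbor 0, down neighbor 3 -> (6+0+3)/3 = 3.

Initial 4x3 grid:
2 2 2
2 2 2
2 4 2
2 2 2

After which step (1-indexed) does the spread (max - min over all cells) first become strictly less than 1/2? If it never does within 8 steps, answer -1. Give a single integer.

Answer: 2

Derivation:
Step 1: max=5/2, min=2, spread=1/2
Step 2: max=123/50, min=2, spread=23/50
  -> spread < 1/2 first at step 2
Step 3: max=5611/2400, min=413/200, spread=131/480
Step 4: max=49751/21600, min=7591/3600, spread=841/4320
Step 5: max=19822051/8640000, min=1533373/720000, spread=56863/345600
Step 6: max=177054341/77760000, min=13949543/6480000, spread=386393/3110400
Step 7: max=70601723131/31104000000, min=5604358813/2592000000, spread=26795339/248832000
Step 8: max=4216295714129/1866240000000, min=338126149667/155520000000, spread=254051069/2985984000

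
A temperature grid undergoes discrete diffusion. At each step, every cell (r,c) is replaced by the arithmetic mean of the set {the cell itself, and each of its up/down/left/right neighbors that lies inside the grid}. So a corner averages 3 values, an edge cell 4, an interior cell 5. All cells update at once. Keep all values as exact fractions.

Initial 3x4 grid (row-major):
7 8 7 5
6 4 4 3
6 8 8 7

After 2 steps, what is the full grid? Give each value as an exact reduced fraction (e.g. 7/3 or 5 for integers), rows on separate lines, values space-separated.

Answer: 77/12 51/8 227/40 21/4
305/48 599/100 287/50 419/80
227/36 311/48 489/80 35/6

Derivation:
After step 1:
  7 13/2 6 5
  23/4 6 26/5 19/4
  20/3 13/2 27/4 6
After step 2:
  77/12 51/8 227/40 21/4
  305/48 599/100 287/50 419/80
  227/36 311/48 489/80 35/6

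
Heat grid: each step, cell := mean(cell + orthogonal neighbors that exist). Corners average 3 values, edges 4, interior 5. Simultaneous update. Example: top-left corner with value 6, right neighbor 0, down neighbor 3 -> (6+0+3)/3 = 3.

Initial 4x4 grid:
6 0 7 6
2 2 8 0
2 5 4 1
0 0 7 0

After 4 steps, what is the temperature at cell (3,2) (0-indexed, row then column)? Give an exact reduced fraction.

Step 1: cell (3,2) = 11/4
Step 2: cell (3,2) = 161/48
Step 3: cell (3,2) = 19783/7200
Step 4: cell (3,2) = 638269/216000
Full grid after step 4:
  211387/64800 395669/108000 423793/108000 65489/16200
  657343/216000 598201/180000 168713/45000 394453/108000
  112019/43200 135457/45000 113363/36000 355757/108000
  7961/3240 112433/43200 638269/216000 186733/64800

Answer: 638269/216000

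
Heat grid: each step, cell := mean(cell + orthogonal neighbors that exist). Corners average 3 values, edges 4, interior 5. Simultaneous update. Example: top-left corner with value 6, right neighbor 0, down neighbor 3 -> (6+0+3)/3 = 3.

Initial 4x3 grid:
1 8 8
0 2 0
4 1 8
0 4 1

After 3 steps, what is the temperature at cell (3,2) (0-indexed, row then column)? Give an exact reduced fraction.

Step 1: cell (3,2) = 13/3
Step 2: cell (3,2) = 25/9
Step 3: cell (3,2) = 3469/1080
Full grid after step 3:
  241/80 10979/2880 8867/2160
  659/240 3637/1200 1411/360
  305/144 119/40 28/9
  2609/1080 1189/480 3469/1080

Answer: 3469/1080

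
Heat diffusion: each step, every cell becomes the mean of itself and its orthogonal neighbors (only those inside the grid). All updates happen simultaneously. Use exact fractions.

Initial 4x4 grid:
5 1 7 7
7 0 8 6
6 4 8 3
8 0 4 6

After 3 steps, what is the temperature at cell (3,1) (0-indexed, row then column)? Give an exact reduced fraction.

Answer: 3307/720

Derivation:
Step 1: cell (3,1) = 4
Step 2: cell (3,1) = 503/120
Step 3: cell (3,1) = 3307/720
Full grid after step 3:
  1891/432 8081/1800 9553/1800 12643/2160
  32009/7200 28049/6000 31261/6000 41317/7200
  6893/1440 27403/6000 1199/240 38333/7200
  10021/2160 3307/720 16759/3600 10649/2160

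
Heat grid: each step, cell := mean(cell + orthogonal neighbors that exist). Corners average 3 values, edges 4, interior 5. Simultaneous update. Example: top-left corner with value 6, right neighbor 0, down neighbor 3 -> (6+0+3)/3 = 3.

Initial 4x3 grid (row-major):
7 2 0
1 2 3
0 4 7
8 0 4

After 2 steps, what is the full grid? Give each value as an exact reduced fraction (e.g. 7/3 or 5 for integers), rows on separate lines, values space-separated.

After step 1:
  10/3 11/4 5/3
  5/2 12/5 3
  13/4 13/5 9/2
  8/3 4 11/3
After step 2:
  103/36 203/80 89/36
  689/240 53/20 347/120
  661/240 67/20 413/120
  119/36 97/30 73/18

Answer: 103/36 203/80 89/36
689/240 53/20 347/120
661/240 67/20 413/120
119/36 97/30 73/18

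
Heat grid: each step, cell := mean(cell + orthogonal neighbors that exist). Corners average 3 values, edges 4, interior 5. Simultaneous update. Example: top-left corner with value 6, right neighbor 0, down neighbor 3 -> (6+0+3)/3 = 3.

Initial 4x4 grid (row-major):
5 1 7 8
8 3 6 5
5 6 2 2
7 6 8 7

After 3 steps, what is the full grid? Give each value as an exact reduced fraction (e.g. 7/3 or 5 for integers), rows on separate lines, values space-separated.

Answer: 10573/2160 1079/225 1166/225 11611/2160
36163/7200 6023/1200 29557/6000 37537/7200
545/96 10413/2000 6197/1200 35833/7200
4243/720 35/6 1199/225 11383/2160

Derivation:
After step 1:
  14/3 4 11/2 20/3
  21/4 24/5 23/5 21/4
  13/2 22/5 24/5 4
  6 27/4 23/4 17/3
After step 2:
  167/36 569/120 623/120 209/36
  1273/240 461/100 499/100 1231/240
  443/80 109/20 471/100 1183/240
  77/12 229/40 689/120 185/36
After step 3:
  10573/2160 1079/225 1166/225 11611/2160
  36163/7200 6023/1200 29557/6000 37537/7200
  545/96 10413/2000 6197/1200 35833/7200
  4243/720 35/6 1199/225 11383/2160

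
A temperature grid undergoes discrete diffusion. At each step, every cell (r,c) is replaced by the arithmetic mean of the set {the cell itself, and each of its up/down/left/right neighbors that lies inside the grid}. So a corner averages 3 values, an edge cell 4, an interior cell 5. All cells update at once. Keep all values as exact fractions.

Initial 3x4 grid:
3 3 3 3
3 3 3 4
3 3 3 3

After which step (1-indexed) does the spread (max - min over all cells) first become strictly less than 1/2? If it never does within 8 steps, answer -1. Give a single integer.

Answer: 1

Derivation:
Step 1: max=10/3, min=3, spread=1/3
  -> spread < 1/2 first at step 1
Step 2: max=787/240, min=3, spread=67/240
Step 3: max=6917/2160, min=3, spread=437/2160
Step 4: max=2749531/864000, min=3009/1000, spread=29951/172800
Step 5: max=24543821/7776000, min=10204/3375, spread=206761/1555200
Step 6: max=9787395571/3110400000, min=16365671/5400000, spread=14430763/124416000
Step 7: max=584979741689/186624000000, min=1313652727/432000000, spread=139854109/1492992000
Step 8: max=35014791890251/11197440000000, min=118491228977/38880000000, spread=7114543559/89579520000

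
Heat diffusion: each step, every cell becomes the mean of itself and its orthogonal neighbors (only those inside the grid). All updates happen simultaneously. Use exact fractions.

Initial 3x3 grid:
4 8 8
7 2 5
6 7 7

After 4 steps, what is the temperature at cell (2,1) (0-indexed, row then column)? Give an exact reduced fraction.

Step 1: cell (2,1) = 11/2
Step 2: cell (2,1) = 243/40
Step 3: cell (2,1) = 13741/2400
Step 4: cell (2,1) = 282409/48000
Full grid after step 4:
  745111/129600 2556931/432000 31889/5400
  186231/32000 2080069/360000 2579431/432000
  743411/129600 282409/48000 189709/32400

Answer: 282409/48000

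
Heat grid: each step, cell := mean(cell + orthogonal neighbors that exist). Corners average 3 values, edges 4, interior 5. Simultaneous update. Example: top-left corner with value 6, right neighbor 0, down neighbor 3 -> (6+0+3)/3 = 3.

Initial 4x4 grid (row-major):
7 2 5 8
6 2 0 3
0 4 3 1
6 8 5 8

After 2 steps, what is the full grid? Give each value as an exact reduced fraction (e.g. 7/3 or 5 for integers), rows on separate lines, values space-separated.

Answer: 17/4 311/80 941/240 145/36
311/80 331/100 59/20 881/240
949/240 371/100 367/100 841/240
173/36 1189/240 1141/240 173/36

Derivation:
After step 1:
  5 4 15/4 16/3
  15/4 14/5 13/5 3
  4 17/5 13/5 15/4
  14/3 23/4 6 14/3
After step 2:
  17/4 311/80 941/240 145/36
  311/80 331/100 59/20 881/240
  949/240 371/100 367/100 841/240
  173/36 1189/240 1141/240 173/36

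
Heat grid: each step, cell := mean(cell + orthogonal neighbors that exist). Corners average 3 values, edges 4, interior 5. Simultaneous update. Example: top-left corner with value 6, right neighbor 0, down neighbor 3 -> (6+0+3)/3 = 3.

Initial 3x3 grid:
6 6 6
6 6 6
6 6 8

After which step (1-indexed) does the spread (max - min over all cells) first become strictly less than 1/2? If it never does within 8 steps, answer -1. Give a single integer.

Step 1: max=20/3, min=6, spread=2/3
Step 2: max=59/9, min=6, spread=5/9
Step 3: max=689/108, min=6, spread=41/108
  -> spread < 1/2 first at step 3
Step 4: max=41011/6480, min=1091/180, spread=347/1296
Step 5: max=2439737/388800, min=10957/1800, spread=2921/15552
Step 6: max=145796539/23328000, min=1321483/216000, spread=24611/186624
Step 7: max=8716802033/1399680000, min=29816741/4860000, spread=207329/2239488
Step 8: max=521914752451/83980800000, min=1594001599/259200000, spread=1746635/26873856

Answer: 3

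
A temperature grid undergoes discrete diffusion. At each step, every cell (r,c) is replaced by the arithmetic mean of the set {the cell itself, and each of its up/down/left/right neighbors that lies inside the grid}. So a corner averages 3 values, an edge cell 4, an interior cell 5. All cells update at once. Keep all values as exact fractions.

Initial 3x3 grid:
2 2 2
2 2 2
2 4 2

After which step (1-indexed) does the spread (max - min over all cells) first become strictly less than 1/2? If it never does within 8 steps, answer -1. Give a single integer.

Step 1: max=8/3, min=2, spread=2/3
Step 2: max=307/120, min=2, spread=67/120
Step 3: max=2597/1080, min=207/100, spread=1807/5400
  -> spread < 1/2 first at step 3
Step 4: max=1021963/432000, min=5761/2700, spread=33401/144000
Step 5: max=9005933/3888000, min=583391/270000, spread=3025513/19440000
Step 6: max=3575326867/1555200000, min=31555949/14400000, spread=53531/497664
Step 7: max=212656925849/93312000000, min=8567116051/3888000000, spread=450953/5971968
Step 8: max=12706343560603/5598720000000, min=1034128610519/466560000000, spread=3799043/71663616

Answer: 3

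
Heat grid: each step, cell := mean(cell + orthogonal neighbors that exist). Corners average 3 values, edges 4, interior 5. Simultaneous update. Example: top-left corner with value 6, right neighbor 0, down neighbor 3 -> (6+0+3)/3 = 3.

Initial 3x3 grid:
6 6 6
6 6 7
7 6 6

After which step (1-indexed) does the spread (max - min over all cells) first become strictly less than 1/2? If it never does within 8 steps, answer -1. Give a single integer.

Step 1: max=19/3, min=6, spread=1/3
  -> spread < 1/2 first at step 1
Step 2: max=1507/240, min=73/12, spread=47/240
Step 3: max=6781/1080, min=491/80, spread=61/432
Step 4: max=405437/64800, min=266033/43200, spread=511/5184
Step 5: max=24287089/3888000, min=16011851/2592000, spread=4309/62208
Step 6: max=1454663633/233280000, min=320738099/51840000, spread=36295/746496
Step 7: max=87189843901/13996800000, min=57808049059/9331200000, spread=305773/8957952
Step 8: max=5226945511397/839808000000, min=3471213929473/559872000000, spread=2575951/107495424

Answer: 1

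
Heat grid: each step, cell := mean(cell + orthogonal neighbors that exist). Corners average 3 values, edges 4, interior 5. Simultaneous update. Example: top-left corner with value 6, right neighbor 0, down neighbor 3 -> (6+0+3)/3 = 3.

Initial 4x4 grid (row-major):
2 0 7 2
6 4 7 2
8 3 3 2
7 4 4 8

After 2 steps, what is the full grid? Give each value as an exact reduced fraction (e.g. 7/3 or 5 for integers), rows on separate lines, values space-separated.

After step 1:
  8/3 13/4 4 11/3
  5 4 23/5 13/4
  6 22/5 19/5 15/4
  19/3 9/2 19/4 14/3
After step 2:
  131/36 167/48 931/240 131/36
  53/12 17/4 393/100 229/60
  163/30 227/50 213/50 58/15
  101/18 1199/240 1063/240 79/18

Answer: 131/36 167/48 931/240 131/36
53/12 17/4 393/100 229/60
163/30 227/50 213/50 58/15
101/18 1199/240 1063/240 79/18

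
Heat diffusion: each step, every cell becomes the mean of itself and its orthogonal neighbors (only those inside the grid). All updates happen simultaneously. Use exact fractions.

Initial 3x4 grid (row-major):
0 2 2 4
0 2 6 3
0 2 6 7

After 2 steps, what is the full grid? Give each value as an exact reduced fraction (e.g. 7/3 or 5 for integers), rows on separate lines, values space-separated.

After step 1:
  2/3 3/2 7/2 3
  1/2 12/5 19/5 5
  2/3 5/2 21/4 16/3
After step 2:
  8/9 121/60 59/20 23/6
  127/120 107/50 399/100 257/60
  11/9 649/240 1013/240 187/36

Answer: 8/9 121/60 59/20 23/6
127/120 107/50 399/100 257/60
11/9 649/240 1013/240 187/36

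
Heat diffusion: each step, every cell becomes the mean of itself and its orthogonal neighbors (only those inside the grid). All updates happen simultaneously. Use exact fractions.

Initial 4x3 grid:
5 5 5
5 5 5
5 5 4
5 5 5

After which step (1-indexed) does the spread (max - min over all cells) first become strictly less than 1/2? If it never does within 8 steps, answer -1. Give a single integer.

Answer: 1

Derivation:
Step 1: max=5, min=14/3, spread=1/3
  -> spread < 1/2 first at step 1
Step 2: max=5, min=569/120, spread=31/120
Step 3: max=5, min=5189/1080, spread=211/1080
Step 4: max=8953/1800, min=523103/108000, spread=14077/108000
Step 5: max=536317/108000, min=4719593/972000, spread=5363/48600
Step 6: max=297131/60000, min=142059191/29160000, spread=93859/1166400
Step 7: max=480663533/97200000, min=8537725519/1749600000, spread=4568723/69984000
Step 8: max=14398381111/2916000000, min=513099564371/104976000000, spread=8387449/167961600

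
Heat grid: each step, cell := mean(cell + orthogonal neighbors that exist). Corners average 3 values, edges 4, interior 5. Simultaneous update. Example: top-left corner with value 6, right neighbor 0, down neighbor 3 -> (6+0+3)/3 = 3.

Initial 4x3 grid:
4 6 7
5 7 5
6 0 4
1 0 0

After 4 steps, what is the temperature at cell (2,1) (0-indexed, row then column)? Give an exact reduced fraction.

Answer: 45389/14400

Derivation:
Step 1: cell (2,1) = 17/5
Step 2: cell (2,1) = 27/10
Step 3: cell (2,1) = 3917/1200
Step 4: cell (2,1) = 45389/14400
Full grid after step 4:
  229/45 4589/900 697/135
  31367/7200 5413/1200 109/25
  72899/21600 45389/14400 35137/10800
  64751/25920 418787/172800 60191/25920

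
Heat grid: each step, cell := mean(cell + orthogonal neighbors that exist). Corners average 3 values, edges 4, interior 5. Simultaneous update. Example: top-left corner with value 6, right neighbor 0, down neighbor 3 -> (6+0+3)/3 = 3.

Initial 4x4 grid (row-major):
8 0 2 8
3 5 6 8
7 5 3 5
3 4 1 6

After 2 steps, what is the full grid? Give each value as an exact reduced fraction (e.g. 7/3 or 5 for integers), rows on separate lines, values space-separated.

Answer: 79/18 913/240 371/80 67/12
1063/240 229/50 467/100 461/80
1183/240 407/100 113/25 81/16
149/36 973/240 59/16 13/3

Derivation:
After step 1:
  11/3 15/4 4 6
  23/4 19/5 24/5 27/4
  9/2 24/5 4 11/2
  14/3 13/4 7/2 4
After step 2:
  79/18 913/240 371/80 67/12
  1063/240 229/50 467/100 461/80
  1183/240 407/100 113/25 81/16
  149/36 973/240 59/16 13/3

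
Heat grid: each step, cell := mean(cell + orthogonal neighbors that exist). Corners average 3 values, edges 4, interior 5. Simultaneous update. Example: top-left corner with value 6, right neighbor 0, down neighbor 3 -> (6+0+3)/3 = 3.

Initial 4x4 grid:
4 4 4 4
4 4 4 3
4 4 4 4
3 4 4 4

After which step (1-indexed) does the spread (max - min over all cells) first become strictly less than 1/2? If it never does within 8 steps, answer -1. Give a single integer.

Step 1: max=4, min=11/3, spread=1/3
  -> spread < 1/2 first at step 1
Step 2: max=4, min=67/18, spread=5/18
Step 3: max=191/48, min=4109/1080, spread=377/2160
Step 4: max=9499/2400, min=24877/6480, spread=7703/64800
Step 5: max=851699/216000, min=3749357/972000, spread=166577/1944000
Step 6: max=25466929/6480000, min=112869653/29160000, spread=692611/11664000
Step 7: max=16940399/4320000, min=3391767719/874800000, spread=77326157/1749600000
Step 8: max=22828511897/5832000000, min=169733267041/43740000000, spread=2961144373/87480000000

Answer: 1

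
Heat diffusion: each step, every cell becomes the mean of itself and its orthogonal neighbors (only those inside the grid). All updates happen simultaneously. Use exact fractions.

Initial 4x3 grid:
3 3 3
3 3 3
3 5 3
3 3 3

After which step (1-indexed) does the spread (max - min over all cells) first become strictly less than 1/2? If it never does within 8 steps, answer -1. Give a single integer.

Answer: 2

Derivation:
Step 1: max=7/2, min=3, spread=1/2
Step 2: max=173/50, min=3, spread=23/50
  -> spread < 1/2 first at step 2
Step 3: max=8011/2400, min=613/200, spread=131/480
Step 4: max=71351/21600, min=11191/3600, spread=841/4320
Step 5: max=28462051/8640000, min=2253373/720000, spread=56863/345600
Step 6: max=254814341/77760000, min=20429543/6480000, spread=386393/3110400
Step 7: max=101705723131/31104000000, min=8196358813/2592000000, spread=26795339/248832000
Step 8: max=6082535714129/1866240000000, min=493646149667/155520000000, spread=254051069/2985984000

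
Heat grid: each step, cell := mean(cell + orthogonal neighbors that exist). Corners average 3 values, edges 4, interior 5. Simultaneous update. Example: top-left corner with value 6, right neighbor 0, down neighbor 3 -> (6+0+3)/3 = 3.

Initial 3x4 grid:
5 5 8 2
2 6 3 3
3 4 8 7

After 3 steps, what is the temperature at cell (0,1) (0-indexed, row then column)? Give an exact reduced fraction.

Answer: 1937/400

Derivation:
Step 1: cell (0,1) = 6
Step 2: cell (0,1) = 37/8
Step 3: cell (0,1) = 1937/400
Full grid after step 3:
  313/72 1937/400 8369/1800 10241/2160
  1747/400 8981/2000 7577/1500 67927/14400
  589/144 11447/2400 11867/2400 1871/360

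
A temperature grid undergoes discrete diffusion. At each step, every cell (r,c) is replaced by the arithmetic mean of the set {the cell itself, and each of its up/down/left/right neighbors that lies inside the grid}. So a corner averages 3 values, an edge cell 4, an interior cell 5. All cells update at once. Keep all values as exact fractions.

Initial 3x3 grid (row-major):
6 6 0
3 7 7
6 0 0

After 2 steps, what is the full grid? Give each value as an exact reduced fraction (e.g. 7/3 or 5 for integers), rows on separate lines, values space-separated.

After step 1:
  5 19/4 13/3
  11/2 23/5 7/2
  3 13/4 7/3
After step 2:
  61/12 1121/240 151/36
  181/40 108/25 443/120
  47/12 791/240 109/36

Answer: 61/12 1121/240 151/36
181/40 108/25 443/120
47/12 791/240 109/36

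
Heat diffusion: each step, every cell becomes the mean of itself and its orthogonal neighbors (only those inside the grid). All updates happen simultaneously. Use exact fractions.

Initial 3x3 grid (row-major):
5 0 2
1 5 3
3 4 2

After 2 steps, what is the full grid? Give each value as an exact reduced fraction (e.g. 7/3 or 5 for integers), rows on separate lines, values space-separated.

Answer: 17/6 139/60 23/9
323/120 78/25 77/30
29/9 353/120 19/6

Derivation:
After step 1:
  2 3 5/3
  7/2 13/5 3
  8/3 7/2 3
After step 2:
  17/6 139/60 23/9
  323/120 78/25 77/30
  29/9 353/120 19/6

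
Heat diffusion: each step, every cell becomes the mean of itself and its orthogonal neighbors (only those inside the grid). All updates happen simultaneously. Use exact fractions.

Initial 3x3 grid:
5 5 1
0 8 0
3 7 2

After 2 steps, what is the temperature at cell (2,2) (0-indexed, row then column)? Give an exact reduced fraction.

Step 1: cell (2,2) = 3
Step 2: cell (2,2) = 43/12
Full grid after step 2:
  145/36 169/48 19/6
  11/3 41/10 47/16
  37/9 23/6 43/12

Answer: 43/12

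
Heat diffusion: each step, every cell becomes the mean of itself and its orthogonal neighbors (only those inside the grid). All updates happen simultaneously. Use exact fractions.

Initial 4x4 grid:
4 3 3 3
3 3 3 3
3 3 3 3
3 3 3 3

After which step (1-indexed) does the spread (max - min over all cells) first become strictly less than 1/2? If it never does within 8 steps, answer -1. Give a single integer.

Answer: 1

Derivation:
Step 1: max=10/3, min=3, spread=1/3
  -> spread < 1/2 first at step 1
Step 2: max=59/18, min=3, spread=5/18
Step 3: max=689/216, min=3, spread=41/216
Step 4: max=20483/6480, min=3, spread=1043/6480
Step 5: max=608753/194400, min=3, spread=25553/194400
Step 6: max=18167459/5832000, min=54079/18000, spread=645863/5832000
Step 7: max=542521691/174960000, min=360971/120000, spread=16225973/174960000
Step 8: max=16223877983/5248800000, min=162701/54000, spread=409340783/5248800000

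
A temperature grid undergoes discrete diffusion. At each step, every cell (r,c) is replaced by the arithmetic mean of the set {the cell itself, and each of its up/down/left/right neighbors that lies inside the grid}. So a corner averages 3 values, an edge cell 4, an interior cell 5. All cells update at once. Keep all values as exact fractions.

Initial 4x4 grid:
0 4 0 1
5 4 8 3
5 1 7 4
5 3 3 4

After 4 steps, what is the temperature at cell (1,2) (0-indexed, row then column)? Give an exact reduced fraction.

Step 1: cell (1,2) = 22/5
Step 2: cell (1,2) = 413/100
Step 3: cell (1,2) = 22133/6000
Step 4: cell (1,2) = 664007/180000
Full grid after step 4:
  71171/21600 239419/72000 705737/216000 215249/64800
  129467/36000 72167/20000 664007/180000 391201/108000
  412009/108000 704591/180000 716311/180000 429977/108000
  10049/2592 853433/216000 871249/216000 10537/2592

Answer: 664007/180000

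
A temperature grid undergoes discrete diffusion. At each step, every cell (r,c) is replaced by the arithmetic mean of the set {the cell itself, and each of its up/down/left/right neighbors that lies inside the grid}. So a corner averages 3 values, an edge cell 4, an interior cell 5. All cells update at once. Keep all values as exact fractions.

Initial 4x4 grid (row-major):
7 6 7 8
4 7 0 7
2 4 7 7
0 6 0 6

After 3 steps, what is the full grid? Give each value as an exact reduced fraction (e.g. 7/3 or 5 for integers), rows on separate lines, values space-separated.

After step 1:
  17/3 27/4 21/4 22/3
  5 21/5 28/5 11/2
  5/2 26/5 18/5 27/4
  8/3 5/2 19/4 13/3
After step 2:
  209/36 82/15 187/30 217/36
  521/120 107/20 483/100 1511/240
  461/120 18/5 259/50 1211/240
  23/9 907/240 911/240 95/18
After step 3:
  5621/1080 2057/360 10151/1800 13361/2160
  3481/720 14153/3000 33467/6000 39959/7200
  2581/720 26101/6000 13471/3000 39239/7200
  7327/2160 4943/1440 32459/7200 5083/1080

Answer: 5621/1080 2057/360 10151/1800 13361/2160
3481/720 14153/3000 33467/6000 39959/7200
2581/720 26101/6000 13471/3000 39239/7200
7327/2160 4943/1440 32459/7200 5083/1080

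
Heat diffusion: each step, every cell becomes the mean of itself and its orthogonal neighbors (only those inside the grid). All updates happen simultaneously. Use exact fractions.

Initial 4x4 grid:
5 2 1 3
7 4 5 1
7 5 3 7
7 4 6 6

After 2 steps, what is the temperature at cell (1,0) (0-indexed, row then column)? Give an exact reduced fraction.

Answer: 1291/240

Derivation:
Step 1: cell (1,0) = 23/4
Step 2: cell (1,0) = 1291/240
Full grid after step 2:
  161/36 901/240 613/240 101/36
  1291/240 83/20 387/100 763/240
  457/80 132/25 108/25 1187/240
  6 417/80 1307/240 46/9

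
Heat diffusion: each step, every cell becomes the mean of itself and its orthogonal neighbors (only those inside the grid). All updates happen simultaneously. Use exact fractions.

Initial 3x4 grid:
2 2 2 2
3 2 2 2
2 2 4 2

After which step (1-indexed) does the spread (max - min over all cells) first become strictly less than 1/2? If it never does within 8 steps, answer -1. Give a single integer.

Answer: 3

Derivation:
Step 1: max=8/3, min=2, spread=2/3
Step 2: max=151/60, min=2, spread=31/60
Step 3: max=1291/540, min=317/150, spread=749/2700
  -> spread < 1/2 first at step 3
Step 4: max=127243/54000, min=5809/2700, spread=11063/54000
Step 5: max=7534927/3240000, min=295573/135000, spread=17647/129600
Step 6: max=448156793/194400000, min=21468029/9720000, spread=18796213/194400000
Step 7: max=26770760887/11664000000, min=648727393/291600000, spread=273888389/3888000000
Step 8: max=3839144556127/1679616000000, min=8685289511/3888000000, spread=696795899/13436928000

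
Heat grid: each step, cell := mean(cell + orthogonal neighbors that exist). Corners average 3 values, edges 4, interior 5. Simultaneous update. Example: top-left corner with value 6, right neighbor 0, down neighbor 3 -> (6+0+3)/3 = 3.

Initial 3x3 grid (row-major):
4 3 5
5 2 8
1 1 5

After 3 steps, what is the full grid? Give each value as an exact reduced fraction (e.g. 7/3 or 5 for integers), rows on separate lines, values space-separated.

Answer: 1313/360 28403/7200 4849/1080
11539/3600 22697/6000 2519/600
6533/2160 5309/1600 8593/2160

Derivation:
After step 1:
  4 7/2 16/3
  3 19/5 5
  7/3 9/4 14/3
After step 2:
  7/2 499/120 83/18
  197/60 351/100 47/10
  91/36 261/80 143/36
After step 3:
  1313/360 28403/7200 4849/1080
  11539/3600 22697/6000 2519/600
  6533/2160 5309/1600 8593/2160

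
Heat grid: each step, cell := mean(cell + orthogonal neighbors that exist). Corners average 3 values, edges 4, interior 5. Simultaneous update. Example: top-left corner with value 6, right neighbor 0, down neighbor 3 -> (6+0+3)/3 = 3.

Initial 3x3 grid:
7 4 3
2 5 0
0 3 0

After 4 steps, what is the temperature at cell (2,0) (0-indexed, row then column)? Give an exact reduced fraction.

Answer: 169423/64800

Derivation:
Step 1: cell (2,0) = 5/3
Step 2: cell (2,0) = 43/18
Step 3: cell (2,0) = 2639/1080
Step 4: cell (2,0) = 169423/64800
Full grid after step 4:
  441571/129600 2728957/864000 378121/129600
  429347/144000 1007209/360000 266479/108000
  169423/64800 249479/108000 23483/10800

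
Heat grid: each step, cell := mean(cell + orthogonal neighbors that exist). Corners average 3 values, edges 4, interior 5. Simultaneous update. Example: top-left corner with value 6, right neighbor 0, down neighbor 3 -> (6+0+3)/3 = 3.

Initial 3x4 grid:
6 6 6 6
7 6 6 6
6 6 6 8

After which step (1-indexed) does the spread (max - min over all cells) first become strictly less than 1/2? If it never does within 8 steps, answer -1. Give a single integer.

Step 1: max=20/3, min=6, spread=2/3
Step 2: max=59/9, min=6, spread=5/9
Step 3: max=689/108, min=2747/450, spread=743/2700
  -> spread < 1/2 first at step 3
Step 4: max=411037/64800, min=110587/18000, spread=64619/324000
Step 5: max=24464753/3888000, min=9981917/1620000, spread=2540761/19440000
Step 6: max=1463920807/233280000, min=2881997239/466560000, spread=73351/746496
Step 7: max=87578668613/13996800000, min=173180245301/27993600000, spread=79083677/1119744000
Step 8: max=5247333478567/839808000000, min=10398180793759/1679616000000, spread=771889307/13436928000

Answer: 3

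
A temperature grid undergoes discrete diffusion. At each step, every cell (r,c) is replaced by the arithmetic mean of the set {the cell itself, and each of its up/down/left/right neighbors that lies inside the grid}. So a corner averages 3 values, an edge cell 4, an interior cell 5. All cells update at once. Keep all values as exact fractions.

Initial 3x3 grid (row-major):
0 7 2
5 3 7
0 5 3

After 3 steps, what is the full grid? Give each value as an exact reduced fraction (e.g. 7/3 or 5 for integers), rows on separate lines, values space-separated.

After step 1:
  4 3 16/3
  2 27/5 15/4
  10/3 11/4 5
After step 2:
  3 133/30 145/36
  221/60 169/50 1169/240
  97/36 989/240 23/6
After step 3:
  667/180 13357/3600 9599/2160
  5741/1800 12293/3000 58003/14400
  7559/2160 50503/14400 171/40

Answer: 667/180 13357/3600 9599/2160
5741/1800 12293/3000 58003/14400
7559/2160 50503/14400 171/40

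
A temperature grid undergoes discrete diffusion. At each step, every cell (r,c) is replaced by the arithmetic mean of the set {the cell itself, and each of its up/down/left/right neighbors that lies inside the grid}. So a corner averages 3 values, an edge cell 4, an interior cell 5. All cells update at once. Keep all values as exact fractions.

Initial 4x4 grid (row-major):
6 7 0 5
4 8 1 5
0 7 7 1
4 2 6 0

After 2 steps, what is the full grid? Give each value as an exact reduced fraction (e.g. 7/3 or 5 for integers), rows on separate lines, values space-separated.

After step 1:
  17/3 21/4 13/4 10/3
  9/2 27/5 21/5 3
  15/4 24/5 22/5 13/4
  2 19/4 15/4 7/3
After step 2:
  185/36 587/120 481/120 115/36
  1159/240 483/100 81/20 827/240
  301/80 231/50 102/25 779/240
  7/2 153/40 457/120 28/9

Answer: 185/36 587/120 481/120 115/36
1159/240 483/100 81/20 827/240
301/80 231/50 102/25 779/240
7/2 153/40 457/120 28/9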